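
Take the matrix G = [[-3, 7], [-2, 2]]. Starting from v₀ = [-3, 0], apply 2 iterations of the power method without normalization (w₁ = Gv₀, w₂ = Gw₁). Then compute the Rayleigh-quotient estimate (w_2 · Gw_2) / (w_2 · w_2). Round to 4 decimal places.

w1 = Gv₀ = ((-3)·(-3) + 7·0; (-2)·(-3) + 2·0) = (9, 6)
w2 = Gw1 = ((-3)·9 + 7·6; (-2)·9 + 2·6) = (15, -6)
Gw2 = (-87, -42)
w2·Gw2 = 15·(-87) + (-6)·(-42) = -1053; w2·w2 = 15·15 + (-6)·(-6) = 261
λ ≈ -1053/261 = -4.0345

-4.0345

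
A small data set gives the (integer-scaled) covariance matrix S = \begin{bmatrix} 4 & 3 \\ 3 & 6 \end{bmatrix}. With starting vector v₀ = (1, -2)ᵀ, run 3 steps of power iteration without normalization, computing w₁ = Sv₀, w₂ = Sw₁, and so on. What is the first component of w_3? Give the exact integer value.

-320

w1 = Sv₀ = (-2, -9)
w2 = Sw1 = (-35, -60)
w3 = Sw2 = (-320, -465)
The requested component of w3 is -320.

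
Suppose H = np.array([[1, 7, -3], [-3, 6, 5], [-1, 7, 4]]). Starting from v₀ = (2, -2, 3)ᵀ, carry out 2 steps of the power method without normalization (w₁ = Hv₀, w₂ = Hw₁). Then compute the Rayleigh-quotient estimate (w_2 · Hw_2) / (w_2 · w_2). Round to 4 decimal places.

-2.2718

w1 = Hv₀ = (1·2 + 7·(-2) + (-3)·3; (-3)·2 + 6·(-2) + 5·3; (-1)·2 + 7·(-2) + 4·3) = (-21, -3, -4)
w2 = Hw1 = (1·(-21) + 7·(-3) + (-3)·(-4); (-3)·(-21) + 6·(-3) + 5·(-4); (-1)·(-21) + 7·(-3) + 4·(-4)) = (-30, 25, -16)
Hw2 = (193, 160, 141)
w2·Hw2 = (-30)·193 + 25·160 + (-16)·141 = -4046; w2·w2 = (-30)·(-30) + 25·25 + (-16)·(-16) = 1781
λ ≈ -4046/1781 = -2.2718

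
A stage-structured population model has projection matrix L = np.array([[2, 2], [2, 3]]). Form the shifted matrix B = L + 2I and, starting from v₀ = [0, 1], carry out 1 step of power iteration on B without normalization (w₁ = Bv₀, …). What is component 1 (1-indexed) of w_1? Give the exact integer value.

B = L + 2I has rows (4, 2); (2, 5)
w1 = Bv₀ = (4·0 + 2·1; 2·0 + 5·1) = (2, 5)
Requested component of w1: 2

2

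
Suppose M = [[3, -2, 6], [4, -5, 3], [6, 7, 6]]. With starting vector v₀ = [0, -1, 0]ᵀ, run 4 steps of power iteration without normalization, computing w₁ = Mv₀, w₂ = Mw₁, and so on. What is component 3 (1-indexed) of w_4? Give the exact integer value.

w1 = Mv₀ = (2, 5, -7)
w2 = Mw1 = (-46, -38, 5)
w3 = Mw2 = (-32, 21, -512)
w4 = Mw3 = (-3210, -1769, -3117)
The requested component of w4 is -3117.

-3117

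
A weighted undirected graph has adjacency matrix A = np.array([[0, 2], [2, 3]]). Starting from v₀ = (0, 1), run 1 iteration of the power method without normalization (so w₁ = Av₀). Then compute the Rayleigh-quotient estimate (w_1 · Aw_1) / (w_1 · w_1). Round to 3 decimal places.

3.923

w1 = Av₀ = (0·0 + 2·1; 2·0 + 3·1) = (2, 3)
Aw1 = (6, 13)
w1·Aw1 = 2·6 + 3·13 = 51; w1·w1 = 2·2 + 3·3 = 13
λ ≈ 51/13 = 3.923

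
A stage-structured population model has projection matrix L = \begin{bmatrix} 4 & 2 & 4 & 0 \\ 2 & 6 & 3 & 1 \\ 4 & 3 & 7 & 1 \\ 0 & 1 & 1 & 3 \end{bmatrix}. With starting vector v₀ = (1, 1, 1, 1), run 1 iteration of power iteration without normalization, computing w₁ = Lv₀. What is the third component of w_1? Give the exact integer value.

w1 = Lv₀ = (10, 12, 15, 5)
The requested component of w1 is 15.

15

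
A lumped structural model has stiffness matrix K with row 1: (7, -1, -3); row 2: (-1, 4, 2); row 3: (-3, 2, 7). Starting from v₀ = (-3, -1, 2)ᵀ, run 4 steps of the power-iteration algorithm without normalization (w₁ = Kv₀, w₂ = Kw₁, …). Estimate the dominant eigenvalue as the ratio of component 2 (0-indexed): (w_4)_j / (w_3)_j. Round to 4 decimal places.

λ ≈ 10.8029

w1 = Kv₀ = (7·(-3) + (-1)·(-1) + (-3)·2; (-1)·(-3) + 4·(-1) + 2·2; (-3)·(-3) + 2·(-1) + 7·2) = (-26, 3, 21)
w2 = Kw1 = (7·(-26) + (-1)·3 + (-3)·21; (-1)·(-26) + 4·3 + 2·21; (-3)·(-26) + 2·3 + 7·21) = (-248, 80, 231)
w3 = Kw2 = (-2509, 1030, 2521)
w4 = Kw3 = (-26156, 11671, 27234)
Ratio at component: 27234 / 2521 = 10.8029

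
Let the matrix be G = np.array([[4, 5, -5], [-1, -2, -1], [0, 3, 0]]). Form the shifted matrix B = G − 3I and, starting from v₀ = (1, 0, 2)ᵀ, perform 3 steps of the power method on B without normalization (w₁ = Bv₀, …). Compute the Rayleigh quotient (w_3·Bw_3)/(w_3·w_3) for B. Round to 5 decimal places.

B = G − 3I has rows (1, 5, -5); (-1, -5, -1); (0, 3, -3)
w1 = Bv₀ = (-9, -3, -6)
w2 = Bw1 = (6, 30, 9)
w3 = Bw2 = (111, -165, 63)
Bw3 = (-1029, 651, -684)
w3·Bw3 = -264726; w3·w3 = 43515; μ ≈ -264726/43515 = -6.08356

-6.08356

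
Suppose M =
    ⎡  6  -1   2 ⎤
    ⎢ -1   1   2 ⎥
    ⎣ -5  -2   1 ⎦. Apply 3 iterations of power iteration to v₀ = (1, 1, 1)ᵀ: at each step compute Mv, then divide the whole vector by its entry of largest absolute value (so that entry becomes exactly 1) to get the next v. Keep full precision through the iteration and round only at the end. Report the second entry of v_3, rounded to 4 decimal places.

Mv0 = (7.00000, 2.00000, -6.00000); divide by 7.00000 → v1 = (1.00000, 0.28571, -0.85714)
Mv1 = (4.00000, -2.42857, -6.42857); divide by -6.42857 → v2 = (-0.62222, 0.37778, 1.00000)
Mv2 = (-2.11111, 3.00000, 3.35556); divide by 3.35556 → v3 = (-0.62914, 0.89404, 1.00000)
Requested entry of v3: -135/-151 = 0.8940

0.8940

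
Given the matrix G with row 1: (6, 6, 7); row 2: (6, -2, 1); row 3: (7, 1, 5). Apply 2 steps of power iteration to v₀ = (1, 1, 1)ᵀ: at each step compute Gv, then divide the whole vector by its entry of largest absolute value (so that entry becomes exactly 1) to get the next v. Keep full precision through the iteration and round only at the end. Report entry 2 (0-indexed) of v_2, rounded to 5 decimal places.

Gv0 = (19.000000, 5.000000, 13.000000); divide by 19.000000 → v1 = (1.000000, 0.263158, 0.684211)
Gv1 = (12.368421, 6.157895, 10.684211); divide by 12.368421 → v2 = (1.000000, 0.497872, 0.863830)
Requested entry of v2: 203/235 = 0.86383

0.86383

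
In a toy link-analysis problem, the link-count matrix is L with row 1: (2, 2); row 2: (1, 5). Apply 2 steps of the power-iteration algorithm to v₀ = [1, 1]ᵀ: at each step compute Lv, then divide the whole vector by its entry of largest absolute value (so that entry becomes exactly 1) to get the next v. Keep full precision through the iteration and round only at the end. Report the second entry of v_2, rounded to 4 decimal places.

1.0000

Lv0 = (4.00000, 6.00000); divide by 6.00000 → v1 = (0.66667, 1.00000)
Lv1 = (3.33333, 5.66667); divide by 5.66667 → v2 = (0.58824, 1.00000)
Requested entry of v2: 34/34 = 1.0000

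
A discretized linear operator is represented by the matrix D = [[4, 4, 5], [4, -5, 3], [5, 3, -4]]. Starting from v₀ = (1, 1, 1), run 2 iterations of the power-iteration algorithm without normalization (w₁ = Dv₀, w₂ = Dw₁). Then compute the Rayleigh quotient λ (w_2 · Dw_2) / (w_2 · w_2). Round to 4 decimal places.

w1 = Dv₀ = (13, 2, 4)
w2 = Dw1 = (80, 54, 55)
Dw2 = (811, 215, 342)
w2·Dw2 = 80·811 + 54·215 + 55·342 = 95300; w2·w2 = 80·80 + 54·54 + 55·55 = 12341
λ ≈ 95300/12341 = 7.7222

7.7222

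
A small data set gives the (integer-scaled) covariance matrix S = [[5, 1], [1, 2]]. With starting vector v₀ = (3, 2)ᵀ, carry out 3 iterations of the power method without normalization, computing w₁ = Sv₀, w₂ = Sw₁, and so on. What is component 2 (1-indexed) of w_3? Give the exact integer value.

w1 = Sv₀ = (5·3 + 1·2; 1·3 + 2·2) = (17, 7)
w2 = Sw1 = (5·17 + 1·7; 1·17 + 2·7) = (92, 31)
w3 = Sw2 = (491, 154)
The requested component of w3 is 154.

154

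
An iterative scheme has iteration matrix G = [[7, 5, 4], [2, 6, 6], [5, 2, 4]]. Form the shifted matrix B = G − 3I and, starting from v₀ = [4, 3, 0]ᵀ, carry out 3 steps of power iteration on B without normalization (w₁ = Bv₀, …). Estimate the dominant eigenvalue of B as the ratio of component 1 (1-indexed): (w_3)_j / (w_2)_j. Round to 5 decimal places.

B = G − 3I has rows (4, 5, 4); (2, 3, 6); (5, 2, 1)
w1 = Bv₀ = (4·4 + 5·3 + 4·0; 2·4 + 3·3 + 6·0; 5·4 + 2·3 + 1·0) = (31, 17, 26)
w2 = Bw1 = (4·31 + 5·17 + 4·26; 2·31 + 3·17 + 6·26; 5·31 + 2·17 + 1·26) = (313, 269, 215)
w3 = Bw2 = (3457, 2723, 2318)
Ratio: 3457/313 = 11.04473

μ ≈ 11.04473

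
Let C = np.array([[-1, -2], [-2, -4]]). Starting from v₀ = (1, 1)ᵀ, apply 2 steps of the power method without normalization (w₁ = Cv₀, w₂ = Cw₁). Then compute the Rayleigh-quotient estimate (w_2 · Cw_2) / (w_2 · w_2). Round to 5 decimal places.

w1 = Cv₀ = ((-1)·1 + (-2)·1; (-2)·1 + (-4)·1) = (-3, -6)
w2 = Cw1 = ((-1)·(-3) + (-2)·(-6); (-2)·(-3) + (-4)·(-6)) = (15, 30)
Cw2 = (-75, -150)
w2·Cw2 = 15·(-75) + 30·(-150) = -5625; w2·w2 = 15·15 + 30·30 = 1125
λ ≈ -5625/1125 = -5.00000

λ ≈ -5.00000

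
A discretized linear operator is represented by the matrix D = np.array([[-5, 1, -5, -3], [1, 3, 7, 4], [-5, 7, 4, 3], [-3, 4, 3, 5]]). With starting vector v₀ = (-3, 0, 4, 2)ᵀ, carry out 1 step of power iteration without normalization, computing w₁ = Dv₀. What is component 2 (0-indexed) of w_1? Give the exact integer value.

w1 = Dv₀ = (-11, 33, 37, 31)
The requested component of w1 is 37.

37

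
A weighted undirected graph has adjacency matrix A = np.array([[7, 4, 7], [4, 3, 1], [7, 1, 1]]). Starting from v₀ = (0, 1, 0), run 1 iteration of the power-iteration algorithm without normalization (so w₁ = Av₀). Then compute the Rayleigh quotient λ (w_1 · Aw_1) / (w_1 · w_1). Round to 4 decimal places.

λ ≈ 11.4615

w1 = Av₀ = (4, 3, 1)
Aw1 = (47, 26, 32)
w1·Aw1 = 4·47 + 3·26 + 1·32 = 298; w1·w1 = 4·4 + 3·3 + 1·1 = 26
λ ≈ 298/26 = 11.4615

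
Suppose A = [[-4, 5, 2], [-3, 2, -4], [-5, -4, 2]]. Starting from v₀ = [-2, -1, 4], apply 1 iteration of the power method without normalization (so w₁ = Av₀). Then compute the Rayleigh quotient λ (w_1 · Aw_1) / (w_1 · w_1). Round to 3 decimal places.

λ ≈ 2.529

w1 = Av₀ = (11, -12, 22)
Aw1 = (-60, -145, 37)
w1·Aw1 = 11·(-60) + (-12)·(-145) + 22·37 = 1894; w1·w1 = 11·11 + (-12)·(-12) + 22·22 = 749
λ ≈ 1894/749 = 2.529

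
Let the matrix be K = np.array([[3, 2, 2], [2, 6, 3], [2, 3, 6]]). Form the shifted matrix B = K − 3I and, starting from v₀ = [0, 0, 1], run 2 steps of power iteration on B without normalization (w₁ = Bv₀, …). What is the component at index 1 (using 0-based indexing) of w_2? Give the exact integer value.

22

B = K − 3I has rows (0, 2, 2); (2, 3, 3); (2, 3, 3)
w1 = Bv₀ = (0·0 + 2·0 + 2·1; 2·0 + 3·0 + 3·1; 2·0 + 3·0 + 3·1) = (2, 3, 3)
w2 = Bw1 = (0·2 + 2·3 + 2·3; 2·2 + 3·3 + 3·3; 2·2 + 3·3 + 3·3) = (12, 22, 22)
Requested component of w2: 22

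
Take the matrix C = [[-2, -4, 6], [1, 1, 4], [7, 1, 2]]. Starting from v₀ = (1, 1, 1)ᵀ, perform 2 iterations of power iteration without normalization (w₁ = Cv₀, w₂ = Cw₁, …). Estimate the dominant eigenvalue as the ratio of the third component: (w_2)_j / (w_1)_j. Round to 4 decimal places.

2.6000

w1 = Cv₀ = ((-2)·1 + (-4)·1 + 6·1; 1·1 + 1·1 + 4·1; 7·1 + 1·1 + 2·1) = (0, 6, 10)
w2 = Cw1 = ((-2)·0 + (-4)·6 + 6·10; 1·0 + 1·6 + 4·10; 7·0 + 1·6 + 2·10) = (36, 46, 26)
Ratio at component: 26 / 10 = 2.6000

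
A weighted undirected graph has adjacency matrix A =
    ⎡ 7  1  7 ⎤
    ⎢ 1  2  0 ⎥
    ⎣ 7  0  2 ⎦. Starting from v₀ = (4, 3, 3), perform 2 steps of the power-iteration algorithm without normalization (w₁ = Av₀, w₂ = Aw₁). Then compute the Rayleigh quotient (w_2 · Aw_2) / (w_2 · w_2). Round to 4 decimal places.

11.9977

w1 = Av₀ = (52, 10, 34)
w2 = Aw1 = (612, 72, 432)
Aw2 = (7380, 756, 5148)
w2·Aw2 = 612·7380 + 72·756 + 432·5148 = 6794928; w2·w2 = 612·612 + 72·72 + 432·432 = 566352
λ ≈ 6794928/566352 = 11.9977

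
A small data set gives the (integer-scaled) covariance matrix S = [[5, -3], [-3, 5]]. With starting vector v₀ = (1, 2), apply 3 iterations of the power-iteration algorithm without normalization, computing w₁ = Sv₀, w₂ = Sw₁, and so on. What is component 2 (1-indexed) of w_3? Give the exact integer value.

w1 = Sv₀ = (5·1 + (-3)·2; (-3)·1 + 5·2) = (-1, 7)
w2 = Sw1 = (5·(-1) + (-3)·7; (-3)·(-1) + 5·7) = (-26, 38)
w3 = Sw2 = (-244, 268)
The requested component of w3 is 268.

268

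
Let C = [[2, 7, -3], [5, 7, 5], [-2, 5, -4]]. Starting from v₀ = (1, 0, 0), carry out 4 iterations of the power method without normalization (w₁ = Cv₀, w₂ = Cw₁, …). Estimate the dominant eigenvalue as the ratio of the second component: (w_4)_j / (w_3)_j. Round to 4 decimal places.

8.7642

w1 = Cv₀ = (2·1 + 7·0 + (-3)·0; 5·1 + 7·0 + 5·0; (-2)·1 + 5·0 + (-4)·0) = (2, 5, -2)
w2 = Cw1 = (2·2 + 7·5 + (-3)·(-2); 5·2 + 7·5 + 5·(-2); (-2)·2 + 5·5 + (-4)·(-2)) = (45, 35, 29)
w3 = Cw2 = (248, 615, -31)
w4 = Cw3 = (4894, 5390, 2703)
Ratio at component: 5390 / 615 = 8.7642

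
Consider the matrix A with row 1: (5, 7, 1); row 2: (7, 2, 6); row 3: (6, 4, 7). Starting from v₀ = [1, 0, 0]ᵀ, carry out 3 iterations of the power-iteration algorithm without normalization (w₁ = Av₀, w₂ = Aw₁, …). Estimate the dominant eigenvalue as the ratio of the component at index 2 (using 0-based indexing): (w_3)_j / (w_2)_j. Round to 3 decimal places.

w1 = Av₀ = (5·1 + 7·0 + 1·0; 7·1 + 2·0 + 6·0; 6·1 + 4·0 + 7·0) = (5, 7, 6)
w2 = Aw1 = (5·5 + 7·7 + 1·6; 7·5 + 2·7 + 6·6; 6·5 + 4·7 + 7·6) = (80, 85, 100)
w3 = Aw2 = (1095, 1330, 1520)
Ratio at component: 1520 / 100 = 15.200

15.200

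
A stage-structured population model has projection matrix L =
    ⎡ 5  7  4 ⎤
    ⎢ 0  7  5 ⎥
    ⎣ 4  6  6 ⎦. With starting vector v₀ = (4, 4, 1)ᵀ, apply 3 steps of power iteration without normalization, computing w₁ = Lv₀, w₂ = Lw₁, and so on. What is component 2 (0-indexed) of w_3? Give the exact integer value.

w1 = Lv₀ = (5·4 + 7·4 + 4·1; 0·4 + 7·4 + 5·1; 4·4 + 6·4 + 6·1) = (52, 33, 46)
w2 = Lw1 = (5·52 + 7·33 + 4·46; 0·52 + 7·33 + 5·46; 4·52 + 6·33 + 6·46) = (675, 461, 682)
w3 = Lw2 = (9330, 6637, 9558)
The requested component of w3 is 9558.

9558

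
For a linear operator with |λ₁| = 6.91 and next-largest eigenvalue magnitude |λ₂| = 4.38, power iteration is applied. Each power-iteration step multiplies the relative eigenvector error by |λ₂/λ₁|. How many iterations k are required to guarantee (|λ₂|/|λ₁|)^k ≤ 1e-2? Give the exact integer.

11

|λ₂/λ₁| = 4.38/6.91 = 0.63386
Need k ≥ ln(1e-2) / ln(0.63386) = -4.6052 / -0.4559 ≈ 10.101
Smallest integer k satisfying the bound: 11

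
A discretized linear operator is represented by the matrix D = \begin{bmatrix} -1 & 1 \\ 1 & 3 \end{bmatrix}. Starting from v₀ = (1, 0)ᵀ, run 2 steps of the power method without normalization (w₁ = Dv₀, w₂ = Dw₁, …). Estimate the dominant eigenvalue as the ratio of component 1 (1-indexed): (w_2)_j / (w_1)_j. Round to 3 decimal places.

w1 = Dv₀ = ((-1)·1 + 1·0; 1·1 + 3·0) = (-1, 1)
w2 = Dw1 = ((-1)·(-1) + 1·1; 1·(-1) + 3·1) = (2, 2)
Ratio at component: 2 / -1 = -2.000

λ ≈ -2.000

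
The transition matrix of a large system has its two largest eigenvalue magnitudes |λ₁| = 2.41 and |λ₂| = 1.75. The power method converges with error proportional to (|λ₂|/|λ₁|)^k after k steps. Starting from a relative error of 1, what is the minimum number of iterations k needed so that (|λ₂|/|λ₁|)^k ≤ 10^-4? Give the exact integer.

|λ₂/λ₁| = 1.75/2.41 = 0.72614
Need k ≥ ln(10^-4) / ln(0.72614) = -9.2103 / -0.3200 ≈ 28.781
Smallest integer k satisfying the bound: 29

29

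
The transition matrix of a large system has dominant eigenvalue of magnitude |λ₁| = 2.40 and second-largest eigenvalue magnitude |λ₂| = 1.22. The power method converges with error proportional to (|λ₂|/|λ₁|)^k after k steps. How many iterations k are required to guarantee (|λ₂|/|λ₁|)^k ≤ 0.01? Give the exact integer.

|λ₂/λ₁| = 1.22/2.40 = 0.50833
Need k ≥ ln(0.01) / ln(0.50833) = -4.6052 / -0.6766 ≈ 6.806
Smallest integer k satisfying the bound: 7

7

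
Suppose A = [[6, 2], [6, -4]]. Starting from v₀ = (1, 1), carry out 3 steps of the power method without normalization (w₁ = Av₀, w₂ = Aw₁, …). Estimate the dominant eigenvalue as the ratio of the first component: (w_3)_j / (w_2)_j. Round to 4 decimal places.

7.5385

w1 = Av₀ = (6·1 + 2·1; 6·1 + (-4)·1) = (8, 2)
w2 = Aw1 = (6·8 + 2·2; 6·8 + (-4)·2) = (52, 40)
w3 = Aw2 = (392, 152)
Ratio at component: 392 / 52 = 7.5385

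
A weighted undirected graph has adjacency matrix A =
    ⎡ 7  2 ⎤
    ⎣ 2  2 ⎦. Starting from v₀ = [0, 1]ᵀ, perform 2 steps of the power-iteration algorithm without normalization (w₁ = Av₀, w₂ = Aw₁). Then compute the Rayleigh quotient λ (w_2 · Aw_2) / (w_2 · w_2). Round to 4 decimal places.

w1 = Av₀ = (7·0 + 2·1; 2·0 + 2·1) = (2, 2)
w2 = Aw1 = (7·2 + 2·2; 2·2 + 2·2) = (18, 8)
Aw2 = (142, 52)
w2·Aw2 = 18·142 + 8·52 = 2972; w2·w2 = 18·18 + 8·8 = 388
λ ≈ 2972/388 = 7.6598

7.6598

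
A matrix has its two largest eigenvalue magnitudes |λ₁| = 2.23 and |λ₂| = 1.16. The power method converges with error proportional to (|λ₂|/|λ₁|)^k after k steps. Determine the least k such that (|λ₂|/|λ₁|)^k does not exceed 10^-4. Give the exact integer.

|λ₂/λ₁| = 1.16/2.23 = 0.52018
Need k ≥ ln(10^-4) / ln(0.52018) = -9.2103 / -0.6536 ≈ 14.092
Smallest integer k satisfying the bound: 15

15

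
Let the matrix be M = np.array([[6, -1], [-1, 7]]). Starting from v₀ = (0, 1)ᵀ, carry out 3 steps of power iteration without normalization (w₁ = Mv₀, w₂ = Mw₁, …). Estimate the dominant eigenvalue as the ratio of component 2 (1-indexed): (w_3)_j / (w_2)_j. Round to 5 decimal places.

w1 = Mv₀ = (6·0 + (-1)·1; (-1)·0 + 7·1) = (-1, 7)
w2 = Mw1 = (6·(-1) + (-1)·7; (-1)·(-1) + 7·7) = (-13, 50)
w3 = Mw2 = (-128, 363)
Ratio at component: 363 / 50 = 7.26000

7.26000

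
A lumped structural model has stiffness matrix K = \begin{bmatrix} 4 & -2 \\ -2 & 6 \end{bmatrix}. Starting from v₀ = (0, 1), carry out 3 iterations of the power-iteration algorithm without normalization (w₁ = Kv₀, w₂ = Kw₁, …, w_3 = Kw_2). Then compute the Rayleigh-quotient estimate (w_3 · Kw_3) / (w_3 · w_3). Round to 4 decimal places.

7.2308

w1 = Kv₀ = (4·0 + (-2)·1; (-2)·0 + 6·1) = (-2, 6)
w2 = Kw1 = (4·(-2) + (-2)·6; (-2)·(-2) + 6·6) = (-20, 40)
w3 = Kw2 = (-160, 280)
Kw3 = (-1200, 2000)
w3·Kw3 = (-160)·(-1200) + 280·2000 = 752000; w3·w3 = (-160)·(-160) + 280·280 = 104000
λ ≈ 752000/104000 = 7.2308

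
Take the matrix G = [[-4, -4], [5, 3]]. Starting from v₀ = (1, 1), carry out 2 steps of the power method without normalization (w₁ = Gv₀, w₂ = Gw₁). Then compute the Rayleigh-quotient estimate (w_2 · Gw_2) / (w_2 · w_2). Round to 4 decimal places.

w1 = Gv₀ = (-8, 8)
w2 = Gw1 = (0, -16)
Gw2 = (64, -48)
w2·Gw2 = 0·64 + (-16)·(-48) = 768; w2·w2 = 0·0 + (-16)·(-16) = 256
λ ≈ 768/256 = 3.0000

3.0000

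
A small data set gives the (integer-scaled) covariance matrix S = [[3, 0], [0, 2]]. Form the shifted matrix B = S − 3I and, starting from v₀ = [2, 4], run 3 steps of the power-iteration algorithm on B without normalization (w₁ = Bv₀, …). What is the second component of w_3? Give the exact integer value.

-4

B = S − 3I has rows (0, 0); (0, -1)
w1 = Bv₀ = (0, -4)
w2 = Bw1 = (0, 4)
w3 = Bw2 = (0, -4)
Requested component of w3: -4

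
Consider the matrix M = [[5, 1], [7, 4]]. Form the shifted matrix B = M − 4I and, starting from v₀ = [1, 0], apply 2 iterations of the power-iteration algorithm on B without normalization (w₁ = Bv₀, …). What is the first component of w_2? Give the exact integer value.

B = M − 4I has rows (1, 1); (7, 0)
w1 = Bv₀ = (1·1 + 1·0; 7·1 + 0·0) = (1, 7)
w2 = Bw1 = (1·1 + 1·7; 7·1 + 0·7) = (8, 7)
Requested component of w2: 8

8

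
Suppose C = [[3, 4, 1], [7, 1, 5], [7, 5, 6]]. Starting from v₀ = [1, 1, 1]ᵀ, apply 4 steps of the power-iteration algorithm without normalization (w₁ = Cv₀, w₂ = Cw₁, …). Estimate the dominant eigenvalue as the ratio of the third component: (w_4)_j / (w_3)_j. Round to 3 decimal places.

w1 = Cv₀ = (3·1 + 4·1 + 1·1; 7·1 + 1·1 + 5·1; 7·1 + 5·1 + 6·1) = (8, 13, 18)
w2 = Cw1 = (3·8 + 4·13 + 1·18; 7·8 + 1·13 + 5·18; 7·8 + 5·13 + 6·18) = (94, 159, 229)
w3 = Cw2 = (1147, 1962, 2827)
w4 = Cw3 = (14116, 24126, 34801)
Ratio at component: 34801 / 2827 = 12.310

12.310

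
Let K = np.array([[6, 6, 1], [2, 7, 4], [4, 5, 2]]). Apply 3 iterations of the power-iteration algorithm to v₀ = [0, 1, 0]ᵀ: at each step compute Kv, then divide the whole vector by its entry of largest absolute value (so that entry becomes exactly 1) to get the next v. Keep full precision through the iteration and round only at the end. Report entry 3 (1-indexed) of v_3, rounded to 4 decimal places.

0.8310

Kv0 = (6.00000, 7.00000, 5.00000); divide by 7.00000 → v1 = (0.85714, 1.00000, 0.71429)
Kv1 = (11.85714, 11.57143, 9.85714); divide by 11.85714 → v2 = (1.00000, 0.97590, 0.83133)
Kv2 = (12.68675, 12.15663, 10.54217); divide by 12.68675 → v3 = (1.00000, 0.95821, 0.83096)
Requested entry of v3: 875/1053 = 0.8310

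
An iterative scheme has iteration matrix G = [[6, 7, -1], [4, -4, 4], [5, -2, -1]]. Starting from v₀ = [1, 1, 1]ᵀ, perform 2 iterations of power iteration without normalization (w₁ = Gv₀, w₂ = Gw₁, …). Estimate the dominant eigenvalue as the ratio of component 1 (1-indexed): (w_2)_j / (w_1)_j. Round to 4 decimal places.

8.1667

w1 = Gv₀ = (12, 4, 2)
w2 = Gw1 = (98, 40, 50)
Ratio at component: 98 / 12 = 8.1667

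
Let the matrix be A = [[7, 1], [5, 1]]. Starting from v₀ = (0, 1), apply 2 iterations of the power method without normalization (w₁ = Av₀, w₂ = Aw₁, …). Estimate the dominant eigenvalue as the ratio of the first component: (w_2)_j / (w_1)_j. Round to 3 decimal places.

w1 = Av₀ = (7·0 + 1·1; 5·0 + 1·1) = (1, 1)
w2 = Aw1 = (7·1 + 1·1; 5·1 + 1·1) = (8, 6)
Ratio at component: 8 / 1 = 8.000

8.000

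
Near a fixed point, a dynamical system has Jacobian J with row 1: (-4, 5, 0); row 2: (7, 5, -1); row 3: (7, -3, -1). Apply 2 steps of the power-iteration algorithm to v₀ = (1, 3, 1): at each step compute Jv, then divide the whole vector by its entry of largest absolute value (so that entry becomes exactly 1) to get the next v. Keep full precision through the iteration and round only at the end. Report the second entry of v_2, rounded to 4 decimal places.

1.0000

Jv0 = (11.00000, 21.00000, -3.00000); divide by 21.00000 → v1 = (0.52381, 1.00000, -0.14286)
Jv1 = (2.90476, 8.80952, 0.80952); divide by 8.80952 → v2 = (0.32973, 1.00000, 0.09189)
Requested entry of v2: 185/185 = 1.0000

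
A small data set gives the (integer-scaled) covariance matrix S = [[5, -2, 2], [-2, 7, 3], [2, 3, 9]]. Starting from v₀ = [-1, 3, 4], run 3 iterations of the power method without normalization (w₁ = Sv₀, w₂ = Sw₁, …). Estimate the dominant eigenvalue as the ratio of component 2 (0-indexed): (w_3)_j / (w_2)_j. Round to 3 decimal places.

λ ≈ 11.350

w1 = Sv₀ = (5·(-1) + (-2)·3 + 2·4; (-2)·(-1) + 7·3 + 3·4; 2·(-1) + 3·3 + 9·4) = (-3, 35, 43)
w2 = Sw1 = (5·(-3) + (-2)·35 + 2·43; (-2)·(-3) + 7·35 + 3·43; 2·(-3) + 3·35 + 9·43) = (1, 380, 486)
w3 = Sw2 = (217, 4116, 5516)
Ratio at component: 5516 / 486 = 11.350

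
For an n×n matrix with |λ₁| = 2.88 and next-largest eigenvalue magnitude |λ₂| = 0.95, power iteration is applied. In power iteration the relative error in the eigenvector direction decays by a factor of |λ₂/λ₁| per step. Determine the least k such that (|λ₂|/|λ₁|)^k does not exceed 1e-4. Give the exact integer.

9

|λ₂/λ₁| = 0.95/2.88 = 0.32986
Need k ≥ ln(1e-4) / ln(0.32986) = -9.2103 / -1.1091 ≈ 8.304
Smallest integer k satisfying the bound: 9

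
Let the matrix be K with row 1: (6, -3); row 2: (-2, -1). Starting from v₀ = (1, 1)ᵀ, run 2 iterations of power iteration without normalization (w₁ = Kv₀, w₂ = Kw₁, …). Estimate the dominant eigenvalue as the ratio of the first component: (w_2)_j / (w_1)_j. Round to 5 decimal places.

9.00000

w1 = Kv₀ = (6·1 + (-3)·1; (-2)·1 + (-1)·1) = (3, -3)
w2 = Kw1 = (6·3 + (-3)·(-3); (-2)·3 + (-1)·(-3)) = (27, -3)
Ratio at component: 27 / 3 = 9.00000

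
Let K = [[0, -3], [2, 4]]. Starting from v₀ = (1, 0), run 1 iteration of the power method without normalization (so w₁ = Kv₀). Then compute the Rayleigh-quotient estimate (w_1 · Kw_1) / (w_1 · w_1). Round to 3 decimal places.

4.000

w1 = Kv₀ = (0·1 + (-3)·0; 2·1 + 4·0) = (0, 2)
Kw1 = (-6, 8)
w1·Kw1 = 0·(-6) + 2·8 = 16; w1·w1 = 0·0 + 2·2 = 4
λ ≈ 16/4 = 4.000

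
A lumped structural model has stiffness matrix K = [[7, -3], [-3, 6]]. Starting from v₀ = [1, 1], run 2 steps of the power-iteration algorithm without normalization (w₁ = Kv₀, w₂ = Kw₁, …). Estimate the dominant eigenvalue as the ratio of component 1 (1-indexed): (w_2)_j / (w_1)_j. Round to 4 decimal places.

4.7500

w1 = Kv₀ = (7·1 + (-3)·1; (-3)·1 + 6·1) = (4, 3)
w2 = Kw1 = (7·4 + (-3)·3; (-3)·4 + 6·3) = (19, 6)
Ratio at component: 19 / 4 = 4.7500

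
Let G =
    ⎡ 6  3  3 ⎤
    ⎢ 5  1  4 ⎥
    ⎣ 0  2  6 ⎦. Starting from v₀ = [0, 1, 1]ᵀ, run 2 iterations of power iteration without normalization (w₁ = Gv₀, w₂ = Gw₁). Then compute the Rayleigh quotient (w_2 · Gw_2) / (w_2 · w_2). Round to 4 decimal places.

10.0155

w1 = Gv₀ = (6, 5, 8)
w2 = Gw1 = (75, 67, 58)
Gw2 = (825, 674, 482)
w2·Gw2 = 75·825 + 67·674 + 58·482 = 134989; w2·w2 = 75·75 + 67·67 + 58·58 = 13478
λ ≈ 134989/13478 = 10.0155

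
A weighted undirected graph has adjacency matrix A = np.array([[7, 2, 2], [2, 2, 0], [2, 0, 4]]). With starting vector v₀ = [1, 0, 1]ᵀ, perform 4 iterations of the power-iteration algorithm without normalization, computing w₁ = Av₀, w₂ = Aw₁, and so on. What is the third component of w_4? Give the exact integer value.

2666

w1 = Av₀ = (7·1 + 2·0 + 2·1; 2·1 + 2·0 + 0·1; 2·1 + 0·0 + 4·1) = (9, 2, 6)
w2 = Aw1 = (7·9 + 2·2 + 2·6; 2·9 + 2·2 + 0·6; 2·9 + 0·2 + 4·6) = (79, 22, 42)
w3 = Aw2 = (681, 202, 326)
w4 = Aw3 = (5823, 1766, 2666)
The requested component of w4 is 2666.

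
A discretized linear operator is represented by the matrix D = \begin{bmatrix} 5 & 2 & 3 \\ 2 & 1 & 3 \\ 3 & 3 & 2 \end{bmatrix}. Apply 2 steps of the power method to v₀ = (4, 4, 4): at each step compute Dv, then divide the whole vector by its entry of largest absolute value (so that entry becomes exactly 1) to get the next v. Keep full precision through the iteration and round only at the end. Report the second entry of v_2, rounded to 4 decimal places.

Dv0 = (40.00000, 24.00000, 32.00000); divide by 40.00000 → v1 = (1.00000, 0.60000, 0.80000)
Dv1 = (8.60000, 5.00000, 6.40000); divide by 8.60000 → v2 = (1.00000, 0.58140, 0.74419)
Requested entry of v2: 200/344 = 0.5814

0.5814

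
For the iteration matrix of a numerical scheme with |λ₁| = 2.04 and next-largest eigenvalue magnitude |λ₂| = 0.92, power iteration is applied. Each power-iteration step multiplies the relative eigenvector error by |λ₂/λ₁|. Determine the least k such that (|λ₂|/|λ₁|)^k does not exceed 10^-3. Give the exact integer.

9

|λ₂/λ₁| = 0.92/2.04 = 0.45098
Need k ≥ ln(10^-3) / ln(0.45098) = -6.9078 / -0.7963 ≈ 8.674
Smallest integer k satisfying the bound: 9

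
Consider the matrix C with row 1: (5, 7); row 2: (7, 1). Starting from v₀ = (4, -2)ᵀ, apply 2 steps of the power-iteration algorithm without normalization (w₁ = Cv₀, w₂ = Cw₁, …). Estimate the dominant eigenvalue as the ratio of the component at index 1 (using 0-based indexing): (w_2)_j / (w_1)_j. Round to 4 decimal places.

w1 = Cv₀ = (5·4 + 7·(-2); 7·4 + 1·(-2)) = (6, 26)
w2 = Cw1 = (5·6 + 7·26; 7·6 + 1·26) = (212, 68)
Ratio at component: 68 / 26 = 2.6154

2.6154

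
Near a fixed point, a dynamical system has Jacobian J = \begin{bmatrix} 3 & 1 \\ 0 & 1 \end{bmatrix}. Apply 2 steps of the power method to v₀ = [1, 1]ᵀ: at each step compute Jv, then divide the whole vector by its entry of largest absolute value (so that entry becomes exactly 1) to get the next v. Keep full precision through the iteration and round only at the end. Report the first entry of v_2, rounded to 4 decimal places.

1.0000

Jv0 = (4.00000, 1.00000); divide by 4.00000 → v1 = (1.00000, 0.25000)
Jv1 = (3.25000, 0.25000); divide by 3.25000 → v2 = (1.00000, 0.07692)
Requested entry of v2: 13/13 = 1.0000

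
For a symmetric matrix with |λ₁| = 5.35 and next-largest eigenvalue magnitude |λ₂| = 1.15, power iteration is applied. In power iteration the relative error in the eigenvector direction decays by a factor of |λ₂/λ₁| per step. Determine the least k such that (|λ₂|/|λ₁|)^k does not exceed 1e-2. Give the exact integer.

|λ₂/λ₁| = 1.15/5.35 = 0.21495
Need k ≥ ln(1e-2) / ln(0.21495) = -4.6052 / -1.5373 ≈ 2.996
Smallest integer k satisfying the bound: 3

3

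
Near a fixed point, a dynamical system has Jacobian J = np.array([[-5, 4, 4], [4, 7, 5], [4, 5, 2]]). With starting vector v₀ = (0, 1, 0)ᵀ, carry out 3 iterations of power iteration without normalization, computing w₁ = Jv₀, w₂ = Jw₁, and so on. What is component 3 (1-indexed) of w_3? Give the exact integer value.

684

w1 = Jv₀ = ((-5)·0 + 4·1 + 4·0; 4·0 + 7·1 + 5·0; 4·0 + 5·1 + 2·0) = (4, 7, 5)
w2 = Jw1 = ((-5)·4 + 4·7 + 4·5; 4·4 + 7·7 + 5·5; 4·4 + 5·7 + 2·5) = (28, 90, 61)
w3 = Jw2 = (464, 1047, 684)
The requested component of w3 is 684.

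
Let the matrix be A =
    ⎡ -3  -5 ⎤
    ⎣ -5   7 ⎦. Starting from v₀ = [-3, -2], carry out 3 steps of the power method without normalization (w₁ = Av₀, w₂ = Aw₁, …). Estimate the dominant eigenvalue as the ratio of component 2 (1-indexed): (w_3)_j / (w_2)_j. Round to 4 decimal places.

w1 = Av₀ = ((-3)·(-3) + (-5)·(-2); (-5)·(-3) + 7·(-2)) = (19, 1)
w2 = Aw1 = ((-3)·19 + (-5)·1; (-5)·19 + 7·1) = (-62, -88)
w3 = Aw2 = (626, -306)
Ratio at component: -306 / -88 = 3.4773

3.4773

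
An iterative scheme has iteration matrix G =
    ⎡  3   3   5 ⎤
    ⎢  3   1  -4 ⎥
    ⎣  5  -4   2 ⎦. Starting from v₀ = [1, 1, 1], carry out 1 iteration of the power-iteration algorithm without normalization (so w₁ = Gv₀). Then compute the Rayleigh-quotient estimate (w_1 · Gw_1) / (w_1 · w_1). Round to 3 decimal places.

5.469

w1 = Gv₀ = (3·1 + 3·1 + 5·1; 3·1 + 1·1 + (-4)·1; 5·1 + (-4)·1 + 2·1) = (11, 0, 3)
Gw1 = (48, 21, 61)
w1·Gw1 = 11·48 + 0·21 + 3·61 = 711; w1·w1 = 11·11 + 0·0 + 3·3 = 130
λ ≈ 711/130 = 5.469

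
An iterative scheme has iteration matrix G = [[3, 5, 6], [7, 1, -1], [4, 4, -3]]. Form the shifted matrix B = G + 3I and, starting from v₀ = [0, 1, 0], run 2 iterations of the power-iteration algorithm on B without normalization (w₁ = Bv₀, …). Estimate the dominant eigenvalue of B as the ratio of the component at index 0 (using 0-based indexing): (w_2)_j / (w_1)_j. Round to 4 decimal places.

μ ≈ 14.8000

B = G + 3I has rows (6, 5, 6); (7, 4, -1); (4, 4, 0)
w1 = Bv₀ = (6·0 + 5·1 + 6·0; 7·0 + 4·1 + (-1)·0; 4·0 + 4·1 + 0·0) = (5, 4, 4)
w2 = Bw1 = (6·5 + 5·4 + 6·4; 7·5 + 4·4 + (-1)·4; 4·5 + 4·4 + 0·4) = (74, 47, 36)
Ratio: 74/5 = 14.8000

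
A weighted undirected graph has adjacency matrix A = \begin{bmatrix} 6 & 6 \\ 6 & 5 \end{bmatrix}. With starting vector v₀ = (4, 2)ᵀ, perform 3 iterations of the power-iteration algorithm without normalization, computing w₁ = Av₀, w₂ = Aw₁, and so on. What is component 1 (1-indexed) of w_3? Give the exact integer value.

4836

w1 = Av₀ = (6·4 + 6·2; 6·4 + 5·2) = (36, 34)
w2 = Aw1 = (6·36 + 6·34; 6·36 + 5·34) = (420, 386)
w3 = Aw2 = (4836, 4450)
The requested component of w3 is 4836.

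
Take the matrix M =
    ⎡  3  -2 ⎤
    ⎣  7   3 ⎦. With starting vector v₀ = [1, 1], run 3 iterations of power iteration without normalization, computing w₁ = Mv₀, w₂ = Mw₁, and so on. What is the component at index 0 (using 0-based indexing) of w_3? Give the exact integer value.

w1 = Mv₀ = (3·1 + (-2)·1; 7·1 + 3·1) = (1, 10)
w2 = Mw1 = (3·1 + (-2)·10; 7·1 + 3·10) = (-17, 37)
w3 = Mw2 = (-125, -8)
The requested component of w3 is -125.

-125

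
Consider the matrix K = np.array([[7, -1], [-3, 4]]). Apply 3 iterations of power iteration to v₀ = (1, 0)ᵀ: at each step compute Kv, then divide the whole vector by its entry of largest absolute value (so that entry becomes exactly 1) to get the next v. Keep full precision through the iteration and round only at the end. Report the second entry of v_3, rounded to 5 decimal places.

Kv0 = (7.000000, -3.000000); divide by 7.000000 → v1 = (1.000000, -0.428571)
Kv1 = (7.428571, -4.714286); divide by 7.428571 → v2 = (1.000000, -0.634615)
Kv2 = (7.634615, -5.538462); divide by 7.634615 → v3 = (1.000000, -0.725441)
Requested entry of v3: -288/397 = -0.72544

-0.72544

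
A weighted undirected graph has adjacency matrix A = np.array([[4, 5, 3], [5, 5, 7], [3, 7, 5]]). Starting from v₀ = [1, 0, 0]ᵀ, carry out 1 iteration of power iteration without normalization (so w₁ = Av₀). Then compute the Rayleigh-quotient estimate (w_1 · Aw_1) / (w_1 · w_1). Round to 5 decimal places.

14.32000

w1 = Av₀ = (4·1 + 5·0 + 3·0; 5·1 + 5·0 + 7·0; 3·1 + 7·0 + 5·0) = (4, 5, 3)
Aw1 = (50, 66, 62)
w1·Aw1 = 4·50 + 5·66 + 3·62 = 716; w1·w1 = 4·4 + 5·5 + 3·3 = 50
λ ≈ 716/50 = 14.32000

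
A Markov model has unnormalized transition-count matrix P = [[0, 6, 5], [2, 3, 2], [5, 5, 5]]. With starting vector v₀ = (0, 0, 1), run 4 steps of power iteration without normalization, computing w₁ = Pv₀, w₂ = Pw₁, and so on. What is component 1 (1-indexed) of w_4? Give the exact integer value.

4707

w1 = Pv₀ = (0·0 + 6·0 + 5·1; 2·0 + 3·0 + 2·1; 5·0 + 5·0 + 5·1) = (5, 2, 5)
w2 = Pw1 = (0·5 + 6·2 + 5·5; 2·5 + 3·2 + 2·5; 5·5 + 5·2 + 5·5) = (37, 26, 60)
w3 = Pw2 = (456, 272, 615)
w4 = Pw3 = (4707, 2958, 6715)
The requested component of w4 is 4707.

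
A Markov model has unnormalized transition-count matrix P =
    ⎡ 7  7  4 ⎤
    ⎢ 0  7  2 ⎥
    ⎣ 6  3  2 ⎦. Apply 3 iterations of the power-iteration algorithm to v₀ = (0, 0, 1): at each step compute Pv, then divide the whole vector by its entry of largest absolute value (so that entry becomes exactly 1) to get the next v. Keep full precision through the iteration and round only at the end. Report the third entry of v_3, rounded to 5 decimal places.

0.68954

Pv0 = (4.000000, 2.000000, 2.000000); divide by 4.000000 → v1 = (1.000000, 0.500000, 0.500000)
Pv1 = (12.500000, 4.500000, 8.500000); divide by 12.500000 → v2 = (1.000000, 0.360000, 0.680000)
Pv2 = (12.240000, 3.880000, 8.440000); divide by 12.240000 → v3 = (1.000000, 0.316993, 0.689542)
Requested entry of v3: 422/612 = 0.68954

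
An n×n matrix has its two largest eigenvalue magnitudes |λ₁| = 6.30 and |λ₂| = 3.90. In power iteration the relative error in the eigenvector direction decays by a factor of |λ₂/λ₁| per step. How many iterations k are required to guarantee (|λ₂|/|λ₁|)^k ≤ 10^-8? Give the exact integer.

|λ₂/λ₁| = 3.90/6.30 = 0.61905
Need k ≥ ln(10^-8) / ln(0.61905) = -18.4207 / -0.4796 ≈ 38.411
Smallest integer k satisfying the bound: 39

39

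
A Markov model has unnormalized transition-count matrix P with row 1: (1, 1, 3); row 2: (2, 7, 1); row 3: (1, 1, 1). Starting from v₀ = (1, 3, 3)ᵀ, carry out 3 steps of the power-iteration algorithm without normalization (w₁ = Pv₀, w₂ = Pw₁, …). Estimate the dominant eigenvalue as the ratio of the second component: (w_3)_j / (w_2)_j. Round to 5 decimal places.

w1 = Pv₀ = (1·1 + 1·3 + 3·3; 2·1 + 7·3 + 1·3; 1·1 + 1·3 + 1·3) = (13, 26, 7)
w2 = Pw1 = (1·13 + 1·26 + 3·7; 2·13 + 7·26 + 1·7; 1·13 + 1·26 + 1·7) = (60, 215, 46)
w3 = Pw2 = (413, 1671, 321)
Ratio at component: 1671 / 215 = 7.77209

7.77209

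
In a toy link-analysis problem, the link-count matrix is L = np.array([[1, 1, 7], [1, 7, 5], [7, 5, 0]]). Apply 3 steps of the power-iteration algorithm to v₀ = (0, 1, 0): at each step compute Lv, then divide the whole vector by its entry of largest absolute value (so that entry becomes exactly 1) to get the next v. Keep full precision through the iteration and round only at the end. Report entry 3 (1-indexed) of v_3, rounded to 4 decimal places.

0.8689

Lv0 = (1.00000, 7.00000, 5.00000); divide by 7.00000 → v1 = (0.14286, 1.00000, 0.71429)
Lv1 = (6.14286, 10.71429, 6.00000); divide by 10.71429 → v2 = (0.57333, 1.00000, 0.56000)
Lv2 = (5.49333, 10.37333, 9.01333); divide by 10.37333 → v3 = (0.52956, 1.00000, 0.86889)
Requested entry of v3: 676/778 = 0.8689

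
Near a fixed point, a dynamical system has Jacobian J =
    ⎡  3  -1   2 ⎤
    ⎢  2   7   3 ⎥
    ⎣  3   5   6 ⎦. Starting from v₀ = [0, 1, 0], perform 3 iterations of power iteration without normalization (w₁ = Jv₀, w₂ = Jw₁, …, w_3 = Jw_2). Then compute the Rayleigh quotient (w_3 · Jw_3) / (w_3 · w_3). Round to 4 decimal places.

10.6937

w1 = Jv₀ = (3·0 + (-1)·1 + 2·0; 2·0 + 7·1 + 3·0; 3·0 + 5·1 + 6·0) = (-1, 7, 5)
w2 = Jw1 = (3·(-1) + (-1)·7 + 2·5; 2·(-1) + 7·7 + 3·5; 3·(-1) + 5·7 + 6·5) = (0, 62, 62)
w3 = Jw2 = (62, 620, 682)
Jw3 = (930, 6510, 7378)
w3·Jw3 = 62·930 + 620·6510 + 682·7378 = 9125656; w3·w3 = 62·62 + 620·620 + 682·682 = 853368
λ ≈ 9125656/853368 = 10.6937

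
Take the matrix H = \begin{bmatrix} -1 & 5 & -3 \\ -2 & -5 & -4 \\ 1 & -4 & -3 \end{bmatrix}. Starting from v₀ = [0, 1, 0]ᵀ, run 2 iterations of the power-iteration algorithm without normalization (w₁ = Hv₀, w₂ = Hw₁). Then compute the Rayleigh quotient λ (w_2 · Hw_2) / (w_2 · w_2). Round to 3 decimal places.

w1 = Hv₀ = (5, -5, -4)
w2 = Hw1 = (-18, 31, 37)
Hw2 = (62, -267, -253)
w2·Hw2 = (-18)·62 + 31·(-267) + 37·(-253) = -18754; w2·w2 = (-18)·(-18) + 31·31 + 37·37 = 2654
λ ≈ -18754/2654 = -7.066

λ ≈ -7.066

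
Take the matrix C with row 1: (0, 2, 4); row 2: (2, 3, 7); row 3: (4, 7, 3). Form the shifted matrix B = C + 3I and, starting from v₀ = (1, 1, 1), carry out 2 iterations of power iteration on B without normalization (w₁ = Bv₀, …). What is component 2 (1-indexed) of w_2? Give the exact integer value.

227

B = C + 3I has rows (3, 2, 4); (2, 6, 7); (4, 7, 6)
w1 = Bv₀ = (3·1 + 2·1 + 4·1; 2·1 + 6·1 + 7·1; 4·1 + 7·1 + 6·1) = (9, 15, 17)
w2 = Bw1 = (3·9 + 2·15 + 4·17; 2·9 + 6·15 + 7·17; 4·9 + 7·15 + 6·17) = (125, 227, 243)
Requested component of w2: 227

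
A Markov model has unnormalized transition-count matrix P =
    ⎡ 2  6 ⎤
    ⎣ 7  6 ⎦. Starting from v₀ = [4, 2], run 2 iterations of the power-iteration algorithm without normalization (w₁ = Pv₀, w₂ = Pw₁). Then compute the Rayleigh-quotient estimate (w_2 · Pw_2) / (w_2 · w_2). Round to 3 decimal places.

λ ≈ 10.801

w1 = Pv₀ = (2·4 + 6·2; 7·4 + 6·2) = (20, 40)
w2 = Pw1 = (2·20 + 6·40; 7·20 + 6·40) = (280, 380)
Pw2 = (2840, 4240)
w2·Pw2 = 280·2840 + 380·4240 = 2406400; w2·w2 = 280·280 + 380·380 = 222800
λ ≈ 2406400/222800 = 10.801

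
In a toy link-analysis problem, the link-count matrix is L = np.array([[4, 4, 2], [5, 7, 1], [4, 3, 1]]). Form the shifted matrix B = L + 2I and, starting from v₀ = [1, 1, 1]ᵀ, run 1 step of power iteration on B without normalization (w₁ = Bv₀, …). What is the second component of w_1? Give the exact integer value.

15

B = L + 2I has rows (6, 4, 2); (5, 9, 1); (4, 3, 3)
w1 = Bv₀ = (12, 15, 10)
Requested component of w1: 15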